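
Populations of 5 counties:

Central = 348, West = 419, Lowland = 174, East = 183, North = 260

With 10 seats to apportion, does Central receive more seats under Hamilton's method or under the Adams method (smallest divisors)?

Hamilton

Hamilton: Central 3, West 3, Lowland 1, East 1, North 2.
Adams: Central 2, West 3, Lowland 1, East 2, North 2.
Central gets 3 under Hamilton and 2 under Adams.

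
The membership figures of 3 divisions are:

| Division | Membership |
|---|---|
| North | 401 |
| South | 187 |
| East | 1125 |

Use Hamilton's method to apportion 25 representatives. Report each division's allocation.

Total 1713; standard divisor 1713/25 ≈ 68.52.
Standard quotas: North 5.852, South 2.729, East 16.419.
Lower quotas: North 5, South 2, East 16 (sum 23, leaving 2 seats).
Remainders in descending order: North 0.852, South 0.729, East 0.419.
The surplus seats go to North, South.

North=6; South=3; East=16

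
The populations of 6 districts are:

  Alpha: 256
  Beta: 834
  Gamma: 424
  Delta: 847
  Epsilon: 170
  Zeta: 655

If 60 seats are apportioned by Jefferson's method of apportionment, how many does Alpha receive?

Standard divisor 3186/60 ≈ 53.1; standard quotas: Alpha 4.821, Beta 15.706, Gamma 7.985, Delta 15.951, Epsilon 3.202, Zeta 12.335.
Rounding down gives 4, 15, 7, 15, 3, 12 = 56 seats, so the divisor must be adjusted.
With modified divisor 50.8: modified quotas Alpha 5.039, Beta 16.417, Gamma 8.346, Delta 16.673, Epsilon 3.346, Zeta 12.894.
Rounding down: Alpha 5, Beta 16, Gamma 8, Delta 16, Epsilon 3, Zeta 12 (total 60).
Alpha receives 5.

5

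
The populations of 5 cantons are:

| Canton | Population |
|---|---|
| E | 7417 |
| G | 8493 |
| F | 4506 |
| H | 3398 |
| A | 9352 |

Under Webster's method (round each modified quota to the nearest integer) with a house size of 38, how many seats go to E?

8

Standard divisor 33166/38 ≈ 872.789; standard quotas: E 8.498, G 9.731, F 5.163, H 3.893, A 10.715.
Rounding to the nearest integer gives E 8, G 10, F 5, H 4, A 11 — total 38, matching the house size, so no adjustment is needed.
E receives 8.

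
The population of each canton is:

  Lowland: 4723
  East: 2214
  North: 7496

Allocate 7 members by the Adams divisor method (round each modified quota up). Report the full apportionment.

Lowland=2, East=1, North=4

Standard divisor 14433/7 ≈ 2061.857; standard quotas: Lowland 2.291, East 1.074, North 3.636.
Rounding up gives 3, 2, 4 = 9 seats, so the divisor must be adjusted.
With modified divisor 2400: modified quotas Lowland 1.968, East 0.922, North 3.123.
Rounding up: Lowland 2, East 1, North 4 (total 7).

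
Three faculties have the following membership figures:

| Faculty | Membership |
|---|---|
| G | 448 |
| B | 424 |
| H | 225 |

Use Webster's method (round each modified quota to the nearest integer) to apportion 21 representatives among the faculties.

Standard divisor 1097/21 ≈ 52.238; standard quotas: G 8.576, B 8.117, H 4.307.
Rounding to the nearest integer gives G 9, B 8, H 4 — total 21, matching the house size, so no adjustment is needed.

G: 9, B: 8, H: 4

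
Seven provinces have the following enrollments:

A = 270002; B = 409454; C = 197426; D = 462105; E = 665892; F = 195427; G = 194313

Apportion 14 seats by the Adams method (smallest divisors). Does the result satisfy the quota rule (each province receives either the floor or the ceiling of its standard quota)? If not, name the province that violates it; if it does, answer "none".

Standard quotas: A 1.579, B 2.394, C 1.154, D 2.702, E 3.893, F 1.143, G 1.136.
Adams allocation: A 2, B 2, C 1, D 3, E 4, F 1, G 1.
Every allocation lies between the lower and upper quota.

none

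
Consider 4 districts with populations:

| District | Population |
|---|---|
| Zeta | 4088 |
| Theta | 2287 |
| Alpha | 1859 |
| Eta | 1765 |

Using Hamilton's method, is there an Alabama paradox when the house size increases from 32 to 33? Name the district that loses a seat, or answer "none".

none

At 32 seats: Zeta 13, Theta 7, Alpha 6, Eta 6.
At 33 seats: Zeta 13, Theta 8, Alpha 6, Eta 6.
No district's allocation decreased.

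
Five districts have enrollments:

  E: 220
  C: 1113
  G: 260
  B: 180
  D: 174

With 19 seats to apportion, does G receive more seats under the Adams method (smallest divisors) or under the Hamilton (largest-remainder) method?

Adams: E 2, C 10, G 3, B 2, D 2.
Hamilton: E 2, C 11, G 2, B 2, D 2.
G gets 3 under Adams and 2 under Hamilton.

Adams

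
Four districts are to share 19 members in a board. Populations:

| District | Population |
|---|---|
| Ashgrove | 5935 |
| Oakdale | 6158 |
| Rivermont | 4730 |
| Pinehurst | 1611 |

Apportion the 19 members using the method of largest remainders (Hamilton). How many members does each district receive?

Ashgrove 6, Oakdale 6, Rivermont 5, Pinehurst 2

Standard divisor: 18434 ÷ 19 ≈ 970.211.
Standard quotas: Ashgrove 6.1172, Oakdale 6.3471, Rivermont 4.8752, Pinehurst 1.6605.
Lower quotas: Ashgrove 6, Oakdale 6, Rivermont 4, Pinehurst 1 (sum 17, leaving 2 seats).
Remainders in descending order: Rivermont 0.8752, Pinehurst 0.6605, Oakdale 0.3471, Ashgrove 0.1172.
The surplus seats go to Rivermont, Pinehurst.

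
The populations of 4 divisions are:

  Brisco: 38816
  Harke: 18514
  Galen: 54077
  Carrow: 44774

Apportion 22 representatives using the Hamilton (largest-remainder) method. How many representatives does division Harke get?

Total 156181; standard divisor 156181/22 ≈ 7099.136.
Standard quotas: Brisco 5.4677, Harke 2.6079, Galen 7.6174, Carrow 6.3070.
Lower quotas: Brisco 5, Harke 2, Galen 7, Carrow 6 (sum 20, leaving 2 seats).
Remainders in descending order: Galen 0.6174, Harke 0.6079, Brisco 0.4677, Carrow 0.3070.
Largest remainders: Galen, Harke receive the extra seats.
Harke receives 3.

3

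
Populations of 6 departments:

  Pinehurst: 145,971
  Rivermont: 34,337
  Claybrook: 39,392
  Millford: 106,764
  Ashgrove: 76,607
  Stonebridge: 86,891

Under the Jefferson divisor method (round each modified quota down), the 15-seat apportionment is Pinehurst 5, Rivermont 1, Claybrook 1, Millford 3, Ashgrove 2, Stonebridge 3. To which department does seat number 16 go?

Priority for the next seat is population ÷ (current seats + 1).
Priorities: Pinehurst 24328.500, Rivermont 17168.500, Claybrook 19696.000, Millford 26691.000, Ashgrove 25535.667, Stonebridge 21722.750.
Highest priority: Millford.

Millford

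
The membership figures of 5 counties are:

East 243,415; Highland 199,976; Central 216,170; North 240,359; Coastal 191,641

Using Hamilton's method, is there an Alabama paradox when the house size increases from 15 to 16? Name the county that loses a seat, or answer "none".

none

At 15 seats: East 3, Highland 3, Central 3, North 3, Coastal 3.
At 16 seats: East 4, Highland 3, Central 3, North 3, Coastal 3.
No county's allocation decreased.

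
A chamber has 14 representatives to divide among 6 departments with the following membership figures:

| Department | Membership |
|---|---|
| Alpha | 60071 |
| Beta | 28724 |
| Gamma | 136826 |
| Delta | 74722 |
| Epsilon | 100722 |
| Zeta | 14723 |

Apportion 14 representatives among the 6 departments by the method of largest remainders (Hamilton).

Standard divisor: 415788 ÷ 14 ≈ 29699.143.
Standard quotas: Alpha 2.0227, Beta 0.9672, Gamma 4.6071, Delta 2.5160, Epsilon 3.3914, Zeta 0.4957.
Lower quotas: Alpha 2, Beta 0, Gamma 4, Delta 2, Epsilon 3, Zeta 0 (sum 11, leaving 3 seats).
Remainders in descending order: Beta 0.9672, Gamma 0.6071, Delta 0.5160, Zeta 0.4957, Epsilon 0.3914, Alpha 0.0227.
The surplus seats go to Beta, Gamma, Delta.

Alpha 2; Beta 1; Gamma 5; Delta 3; Epsilon 3; Zeta 0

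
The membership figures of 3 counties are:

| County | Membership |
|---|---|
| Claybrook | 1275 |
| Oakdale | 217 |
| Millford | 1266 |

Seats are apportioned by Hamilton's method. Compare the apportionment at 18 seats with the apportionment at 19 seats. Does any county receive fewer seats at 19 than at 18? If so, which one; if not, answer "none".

Oakdale

At 18 seats: Claybrook 8, Oakdale 2, Millford 8.
At 19 seats: Claybrook 9, Oakdale 1, Millford 9.
Oakdale drops from 2 to 1.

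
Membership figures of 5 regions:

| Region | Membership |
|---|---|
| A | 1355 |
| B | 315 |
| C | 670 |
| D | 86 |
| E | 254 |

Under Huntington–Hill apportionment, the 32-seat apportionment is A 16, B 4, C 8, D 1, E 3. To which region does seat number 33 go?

A

Priority for the next seat is population ÷ (√(s·(s+1))).
Priorities: A 82.159, B 70.436, C 78.960, D 60.811, E 73.323.
Highest priority: A.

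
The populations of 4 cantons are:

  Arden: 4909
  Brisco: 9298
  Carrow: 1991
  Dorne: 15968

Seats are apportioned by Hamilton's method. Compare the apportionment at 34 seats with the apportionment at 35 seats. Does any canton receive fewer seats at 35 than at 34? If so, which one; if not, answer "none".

At 34 seats: Arden 5, Brisco 10, Carrow 2, Dorne 17.
At 35 seats: Arden 5, Brisco 10, Carrow 2, Dorne 18.
No canton's allocation decreased.

none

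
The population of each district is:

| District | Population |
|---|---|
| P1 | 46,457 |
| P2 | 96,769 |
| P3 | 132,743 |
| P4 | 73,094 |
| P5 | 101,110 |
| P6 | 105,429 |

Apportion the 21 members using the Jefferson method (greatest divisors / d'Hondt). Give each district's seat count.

Standard divisor 555602/21 ≈ 26457.238; standard quotas: P1 1.756, P2 3.658, P3 5.017, P4 2.763, P5 3.822, P6 3.985.
Rounding down gives 1, 3, 5, 2, 3, 3 = 17 seats, so the divisor must be adjusted.
With modified divisor 23700: modified quotas P1 1.960, P2 4.083, P3 5.601, P4 3.084, P5 4.266, P6 4.448.
Rounding down: P1 1, P2 4, P3 5, P4 3, P5 4, P6 4 (total 21).

P1=1; P2=4; P3=5; P4=3; P5=4; P6=4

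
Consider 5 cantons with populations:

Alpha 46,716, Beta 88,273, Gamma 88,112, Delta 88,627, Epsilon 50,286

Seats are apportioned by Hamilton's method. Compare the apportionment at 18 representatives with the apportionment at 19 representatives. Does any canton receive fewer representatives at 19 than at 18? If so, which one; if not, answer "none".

At 18 seats: Alpha 2, Beta 4, Gamma 4, Delta 5, Epsilon 3.
At 19 seats: Alpha 2, Beta 5, Gamma 4, Delta 5, Epsilon 3.
No canton's allocation decreased.

none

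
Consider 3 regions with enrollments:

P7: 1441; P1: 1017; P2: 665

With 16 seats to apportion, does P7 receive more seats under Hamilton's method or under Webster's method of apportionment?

Webster

Hamilton: P7 7, P1 5, P2 4.
Webster: P7 8, P1 5, P2 3.
P7 gets 7 under Hamilton and 8 under Webster.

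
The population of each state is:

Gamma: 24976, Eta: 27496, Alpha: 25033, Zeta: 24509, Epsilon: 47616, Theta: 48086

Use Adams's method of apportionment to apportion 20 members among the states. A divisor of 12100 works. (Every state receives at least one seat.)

Gamma=3, Eta=3, Alpha=3, Zeta=3, Epsilon=4, Theta=4

With modified divisor 12100: modified quotas Gamma 2.064, Eta 2.272, Alpha 2.069, Zeta 2.026, Epsilon 3.935, Theta 3.974.
Rounding up: Gamma 3, Eta 3, Alpha 3, Zeta 3, Epsilon 4, Theta 4 (total 20).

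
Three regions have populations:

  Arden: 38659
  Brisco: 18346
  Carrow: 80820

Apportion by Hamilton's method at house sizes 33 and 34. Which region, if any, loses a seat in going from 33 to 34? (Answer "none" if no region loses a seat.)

Brisco

At 33 seats: Arden 9, Brisco 5, Carrow 19.
At 34 seats: Arden 10, Brisco 4, Carrow 20.
Brisco drops from 5 to 4.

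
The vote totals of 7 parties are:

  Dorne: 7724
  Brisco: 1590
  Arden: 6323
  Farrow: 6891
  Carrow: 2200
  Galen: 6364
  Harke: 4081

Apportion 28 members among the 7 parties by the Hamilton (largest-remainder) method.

The standard divisor is 35173/28 ≈ 1256.179.
Standard quotas: Dorne 6.1488, Brisco 1.2657, Arden 5.0335, Farrow 5.4857, Carrow 1.7513, Galen 5.0662, Harke 3.2487.
Lower quotas: Dorne 6, Brisco 1, Arden 5, Farrow 5, Carrow 1, Galen 5, Harke 3 (sum 26, leaving 2 seats).
Remainders in descending order: Carrow 0.7513, Farrow 0.4857, Brisco 0.2657, Harke 0.2487, Dorne 0.1488, Galen 0.0662, Arden 0.0335.
The surplus seats go to Carrow, Farrow.

Dorne: 6, Brisco: 1, Arden: 5, Farrow: 6, Carrow: 2, Galen: 5, Harke: 3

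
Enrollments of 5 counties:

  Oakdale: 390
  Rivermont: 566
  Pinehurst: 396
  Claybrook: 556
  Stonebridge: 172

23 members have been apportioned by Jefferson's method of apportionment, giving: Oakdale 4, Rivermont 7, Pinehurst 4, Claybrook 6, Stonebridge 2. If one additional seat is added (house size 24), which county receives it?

Claybrook

Priority for the next seat is population ÷ (current seats + 1).
Priorities: Oakdale 78.000, Rivermont 70.750, Pinehurst 79.200, Claybrook 79.429, Stonebridge 57.333.
Highest priority: Claybrook.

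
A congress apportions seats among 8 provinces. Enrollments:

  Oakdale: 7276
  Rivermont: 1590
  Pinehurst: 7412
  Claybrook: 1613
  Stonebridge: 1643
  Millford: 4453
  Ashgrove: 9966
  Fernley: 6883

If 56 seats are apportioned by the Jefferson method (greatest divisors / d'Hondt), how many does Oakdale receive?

10

Standard divisor 40836/56 ≈ 729.214; standard quotas: Oakdale 9.978, Rivermont 2.180, Pinehurst 10.164, Claybrook 2.212, Stonebridge 2.253, Millford 6.107, Ashgrove 13.667, Fernley 9.439.
Rounding down gives 9, 2, 10, 2, 2, 6, 13, 9 = 53 seats, so the divisor must be adjusted.
With modified divisor 680: modified quotas Oakdale 10.700, Rivermont 2.338, Pinehurst 10.900, Claybrook 2.372, Stonebridge 2.416, Millford 6.549, Ashgrove 14.656, Fernley 10.122.
Rounding down: Oakdale 10, Rivermont 2, Pinehurst 10, Claybrook 2, Stonebridge 2, Millford 6, Ashgrove 14, Fernley 10 (total 56).
Oakdale receives 10.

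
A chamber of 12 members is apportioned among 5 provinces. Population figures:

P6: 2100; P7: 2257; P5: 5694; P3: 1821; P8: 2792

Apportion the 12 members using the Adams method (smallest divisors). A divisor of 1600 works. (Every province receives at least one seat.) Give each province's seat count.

P6=2, P7=2, P5=4, P3=2, P8=2

With modified divisor 1600: modified quotas P6 1.312, P7 1.411, P5 3.559, P3 1.138, P8 1.745.
Rounding up: P6 2, P7 2, P5 4, P3 2, P8 2 (total 12).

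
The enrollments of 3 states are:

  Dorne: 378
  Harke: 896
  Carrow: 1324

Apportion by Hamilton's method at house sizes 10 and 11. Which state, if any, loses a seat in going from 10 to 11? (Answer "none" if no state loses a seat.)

Dorne

At 10 seats: Dorne 2, Harke 3, Carrow 5.
At 11 seats: Dorne 1, Harke 4, Carrow 6.
Dorne drops from 2 to 1.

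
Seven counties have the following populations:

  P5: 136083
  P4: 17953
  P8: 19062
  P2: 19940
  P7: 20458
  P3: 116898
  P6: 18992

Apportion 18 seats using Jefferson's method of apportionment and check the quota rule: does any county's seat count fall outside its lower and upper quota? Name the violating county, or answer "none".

none

Standard quotas: P5 7.011, P4 0.925, P8 0.982, P2 1.027, P7 1.054, P3 6.022, P6 0.978.
Jefferson allocation: P5 7, P4 1, P8 1, P2 1, P7 1, P3 6, P6 1.
Every allocation lies between the lower and upper quota.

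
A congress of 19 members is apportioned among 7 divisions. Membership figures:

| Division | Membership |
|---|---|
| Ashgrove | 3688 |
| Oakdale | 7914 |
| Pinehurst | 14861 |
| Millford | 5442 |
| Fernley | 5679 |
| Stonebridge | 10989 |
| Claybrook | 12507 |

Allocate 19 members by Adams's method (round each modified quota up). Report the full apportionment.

Ashgrove 1; Oakdale 3; Pinehurst 4; Millford 2; Fernley 2; Stonebridge 3; Claybrook 4

Standard divisor 61080/19 ≈ 3214.737; standard quotas: Ashgrove 1.147, Oakdale 2.462, Pinehurst 4.623, Millford 1.693, Fernley 1.767, Stonebridge 3.418, Claybrook 3.891.
Rounding up gives 2, 3, 5, 2, 2, 4, 4 = 22 seats, so the divisor must be adjusted.
With modified divisor 3800: modified quotas Ashgrove 0.971, Oakdale 2.083, Pinehurst 3.911, Millford 1.432, Fernley 1.494, Stonebridge 2.892, Claybrook 3.291.
Rounding up: Ashgrove 1, Oakdale 3, Pinehurst 4, Millford 2, Fernley 2, Stonebridge 3, Claybrook 4 (total 19).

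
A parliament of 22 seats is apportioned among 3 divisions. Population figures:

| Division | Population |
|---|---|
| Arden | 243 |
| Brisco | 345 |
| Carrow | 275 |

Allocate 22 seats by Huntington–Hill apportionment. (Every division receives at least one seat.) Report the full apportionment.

Arden 6, Brisco 9, Carrow 7

With divisor 39: modified quotas Arden 6.231, Brisco 8.846, Carrow 7.051.
Geometric-mean thresholds: Arden √(6·7)=6.481, Brisco √(8·9)=8.485, Carrow √(7·8)=7.483.
Each quota rounded against its threshold gives Arden 6, Brisco 9, Carrow 7 (total 22).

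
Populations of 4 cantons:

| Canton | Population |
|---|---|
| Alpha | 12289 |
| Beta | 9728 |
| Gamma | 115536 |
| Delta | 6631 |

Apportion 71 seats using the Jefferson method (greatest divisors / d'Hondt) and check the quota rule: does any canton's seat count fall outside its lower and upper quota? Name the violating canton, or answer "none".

Standard quotas: Alpha 6.051, Beta 4.790, Gamma 56.893, Delta 3.265.
Jefferson allocation: Alpha 6, Beta 4, Gamma 58, Delta 3.
Gamma has quota 56.893 (lower 56, upper 57) but receives 58 — outside the quota interval.

Gamma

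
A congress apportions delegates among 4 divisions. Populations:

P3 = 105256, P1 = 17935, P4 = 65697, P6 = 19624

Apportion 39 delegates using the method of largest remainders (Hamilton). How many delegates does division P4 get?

Standard divisor: 208512 ÷ 39 ≈ 5346.462.
Standard quotas: P3 19.6870, P1 3.3546, P4 12.2879, P6 3.6705.
Lower quotas: P3 19, P1 3, P4 12, P6 3 (sum 37, leaving 2 seats).
Remainders in descending order: P3 0.6870, P6 0.6705, P1 0.3546, P4 0.2879.
Largest remainders: P3, P6 receive the extra seats.
P4 receives 12.

12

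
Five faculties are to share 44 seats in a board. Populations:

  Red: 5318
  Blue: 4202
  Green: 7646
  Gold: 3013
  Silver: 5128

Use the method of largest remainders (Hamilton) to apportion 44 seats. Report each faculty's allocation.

Red 9; Blue 8; Green 13; Gold 5; Silver 9

The standard divisor is 25307/44 ≈ 575.159.
Standard quotas: Red 9.2461, Blue 7.3058, Green 13.2937, Gold 5.2386, Silver 8.9158.
Lower quotas: Red 9, Blue 7, Green 13, Gold 5, Silver 8 (sum 42, leaving 2 seats).
Remainders in descending order: Silver 0.9158, Blue 0.3058, Green 0.2937, Red 0.2461, Gold 0.2386.
The surplus seats go to Silver, Blue.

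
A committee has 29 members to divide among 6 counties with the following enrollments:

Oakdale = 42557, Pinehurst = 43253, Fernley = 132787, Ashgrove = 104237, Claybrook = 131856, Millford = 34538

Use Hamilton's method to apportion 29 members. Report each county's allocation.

Total 489228; standard divisor 489228/29 ≈ 16869.931.
Standard quotas: Oakdale 2.5227, Pinehurst 2.5639, Fernley 7.8712, Ashgrove 6.1789, Claybrook 7.8160, Millford 2.0473.
Lower quotas: Oakdale 2, Pinehurst 2, Fernley 7, Ashgrove 6, Claybrook 7, Millford 2 (sum 26, leaving 3 seats).
Remainders in descending order: Fernley 0.8712, Claybrook 0.8160, Pinehurst 0.5639, Oakdale 0.5227, Ashgrove 0.1789, Millford 0.0473.
Largest remainders: Fernley, Claybrook, Pinehurst receive the extra seats.

Oakdale: 2, Pinehurst: 3, Fernley: 8, Ashgrove: 6, Claybrook: 8, Millford: 2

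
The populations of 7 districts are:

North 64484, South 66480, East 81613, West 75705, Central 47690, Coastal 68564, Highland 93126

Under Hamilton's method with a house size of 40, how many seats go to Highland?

7

The standard divisor is 497662/40 ≈ 12441.55.
Standard quotas: North 5.1830, South 5.3434, East 6.5597, West 6.0849, Central 3.8331, Coastal 5.5109, Highland 7.4851.
Lower quotas: North 5, South 5, East 6, West 6, Central 3, Coastal 5, Highland 7 (sum 37, leaving 3 seats).
Remainders in descending order: Central 0.8331, East 0.5597, Coastal 0.5109, Highland 0.4851, South 0.3434, North 0.1830, West 0.0849.
Largest remainders: Central, East, Coastal receive the extra seats.
Highland receives 7.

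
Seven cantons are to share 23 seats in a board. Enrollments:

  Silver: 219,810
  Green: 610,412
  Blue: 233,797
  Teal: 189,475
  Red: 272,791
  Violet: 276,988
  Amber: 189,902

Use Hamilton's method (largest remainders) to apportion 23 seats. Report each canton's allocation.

Silver 3, Green 7, Blue 3, Teal 2, Red 3, Violet 3, Amber 2

The standard divisor is 1993175/23 ≈ 86659.783.
Standard quotas: Silver 2.5365, Green 7.0438, Blue 2.6979, Teal 2.1864, Red 3.1478, Violet 3.1963, Amber 2.1914.
Lower quotas: Silver 2, Green 7, Blue 2, Teal 2, Red 3, Violet 3, Amber 2 (sum 21, leaving 2 seats).
Remainders in descending order: Blue 0.6979, Silver 0.5365, Violet 0.1963, Amber 0.1914, Teal 0.1864, Red 0.1478, Green 0.0438.
Largest remainders: Blue, Silver receive the extra seats.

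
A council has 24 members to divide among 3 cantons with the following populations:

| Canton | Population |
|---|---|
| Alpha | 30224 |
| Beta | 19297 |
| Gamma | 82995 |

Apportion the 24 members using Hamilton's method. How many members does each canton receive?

Alpha 5, Beta 4, Gamma 15

Total 132516; standard divisor 132516/24 ≈ 5521.5.
Standard quotas: Alpha 5.4739, Beta 3.4949, Gamma 15.0312.
Lower quotas: Alpha 5, Beta 3, Gamma 15 (sum 23, leaving 1 seat).
Remainders in descending order: Beta 0.4949, Alpha 0.4739, Gamma 0.0312.
The surplus seat goes to Beta.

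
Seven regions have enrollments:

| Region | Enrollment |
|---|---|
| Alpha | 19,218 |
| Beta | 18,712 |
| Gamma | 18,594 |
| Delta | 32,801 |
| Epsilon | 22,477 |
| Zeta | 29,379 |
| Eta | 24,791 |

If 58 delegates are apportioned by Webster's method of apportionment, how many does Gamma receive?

6

Standard divisor 165972/58 ≈ 2861.586; standard quotas: Alpha 6.716, Beta 6.539, Gamma 6.498, Delta 11.463, Epsilon 7.855, Zeta 10.267, Eta 8.663.
Rounding to the nearest integer gives Alpha 7, Beta 7, Gamma 6, Delta 11, Epsilon 8, Zeta 10, Eta 9 — total 58, matching the house size, so no adjustment is needed.
Gamma receives 6.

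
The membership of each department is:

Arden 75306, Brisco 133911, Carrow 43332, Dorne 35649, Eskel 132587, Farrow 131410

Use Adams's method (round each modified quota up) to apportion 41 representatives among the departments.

Arden 6, Brisco 10, Carrow 3, Dorne 3, Eskel 10, Farrow 9

Standard divisor 552195/41 ≈ 13468.171; standard quotas: Arden 5.591, Brisco 9.943, Carrow 3.217, Dorne 2.647, Eskel 9.844, Farrow 9.757.
Rounding up gives 6, 10, 4, 3, 10, 10 = 43 seats, so the divisor must be adjusted.
With modified divisor 14670: modified quotas Arden 5.133, Brisco 9.128, Carrow 2.954, Dorne 2.430, Eskel 9.038, Farrow 8.958.
Rounding up: Arden 6, Brisco 10, Carrow 3, Dorne 3, Eskel 10, Farrow 9 (total 41).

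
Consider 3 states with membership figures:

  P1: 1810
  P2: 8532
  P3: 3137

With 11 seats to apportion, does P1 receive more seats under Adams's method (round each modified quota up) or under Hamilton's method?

Adams: P1 2, P2 6, P3 3.
Hamilton: P1 1, P2 7, P3 3.
P1 gets 2 under Adams and 1 under Hamilton.

Adams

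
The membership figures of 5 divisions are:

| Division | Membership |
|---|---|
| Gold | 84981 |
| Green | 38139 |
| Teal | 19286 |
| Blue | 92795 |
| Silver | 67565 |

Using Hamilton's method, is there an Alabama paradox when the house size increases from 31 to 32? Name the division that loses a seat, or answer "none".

At 31 seats: Gold 9, Green 4, Teal 2, Blue 9, Silver 7.
At 32 seats: Gold 9, Green 4, Teal 2, Blue 10, Silver 7.
No division's allocation decreased.

none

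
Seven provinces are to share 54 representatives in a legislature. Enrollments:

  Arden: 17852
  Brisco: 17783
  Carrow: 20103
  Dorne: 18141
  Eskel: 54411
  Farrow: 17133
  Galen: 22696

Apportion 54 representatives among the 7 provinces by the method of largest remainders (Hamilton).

The standard divisor is 168119/54 ≈ 3113.315.
Standard quotas: Arden 5.7341, Brisco 5.7119, Carrow 6.4571, Dorne 5.8269, Eskel 17.4769, Farrow 5.5031, Galen 7.2900.
Lower quotas: Arden 5, Brisco 5, Carrow 6, Dorne 5, Eskel 17, Farrow 5, Galen 7 (sum 50, leaving 4 seats).
Remainders in descending order: Dorne 0.8269, Arden 0.7341, Brisco 0.7119, Farrow 0.5031, Eskel 0.4769, Carrow 0.4571, Galen 0.2900.
Largest remainders: Dorne, Arden, Brisco, Farrow receive the extra seats.

Arden 6, Brisco 6, Carrow 6, Dorne 6, Eskel 17, Farrow 6, Galen 7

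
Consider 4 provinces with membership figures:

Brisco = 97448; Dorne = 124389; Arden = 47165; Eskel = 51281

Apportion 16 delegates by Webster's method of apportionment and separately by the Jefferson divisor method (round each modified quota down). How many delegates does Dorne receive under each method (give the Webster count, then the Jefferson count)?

6 and 7

Webster: Brisco 5, Dorne 6, Arden 2, Eskel 3.
Jefferson: Brisco 5, Dorne 7, Arden 2, Eskel 2.
Dorne gets 6 under Webster and 7 under Jefferson.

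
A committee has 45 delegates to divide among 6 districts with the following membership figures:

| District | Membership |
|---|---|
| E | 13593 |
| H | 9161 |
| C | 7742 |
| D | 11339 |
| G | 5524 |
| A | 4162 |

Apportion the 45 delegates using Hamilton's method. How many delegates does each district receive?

E 12, H 8, C 7, D 10, G 5, A 3

Total 51521; standard divisor 51521/45 ≈ 1144.911.
Standard quotas: E 11.8725, H 8.0015, C 6.7621, D 9.9038, G 4.8248, A 3.6352.
Lower quotas: E 11, H 8, C 6, D 9, G 4, A 3 (sum 41, leaving 4 seats).
Remainders in descending order: D 0.9038, E 0.8725, G 0.8248, C 0.7621, A 0.6352, H 0.0015.
Largest remainders: D, E, G, C receive the extra seats.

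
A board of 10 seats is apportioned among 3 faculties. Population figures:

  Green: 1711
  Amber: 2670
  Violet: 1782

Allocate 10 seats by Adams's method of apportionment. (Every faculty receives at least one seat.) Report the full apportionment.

Green 3, Amber 4, Violet 3

Standard divisor 6163/10 ≈ 616.3; standard quotas: Green 2.776, Amber 4.332, Violet 2.891.
Rounding up gives 3, 5, 3 = 11 seats, so the divisor must be adjusted.
With modified divisor 800: modified quotas Green 2.139, Amber 3.337, Violet 2.228.
Rounding up: Green 3, Amber 4, Violet 3 (total 10).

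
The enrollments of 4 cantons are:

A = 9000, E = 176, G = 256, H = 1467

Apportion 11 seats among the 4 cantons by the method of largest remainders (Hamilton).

Total 10899; standard divisor 10899/11 ≈ 990.818.
Standard quotas: A 9.0834, E 0.1776, G 0.2584, H 1.4806.
Lower quotas: A 9, E 0, G 0, H 1 (sum 10, leaving 1 seat).
Remainders in descending order: H 0.4806, G 0.2584, E 0.1776, A 0.0834.
The surplus seat goes to H.

A 9; E 0; G 0; H 2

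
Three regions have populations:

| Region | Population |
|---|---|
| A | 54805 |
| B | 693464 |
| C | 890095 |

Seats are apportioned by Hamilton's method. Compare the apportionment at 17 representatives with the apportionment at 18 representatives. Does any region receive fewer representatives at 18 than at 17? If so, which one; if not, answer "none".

At 17 seats: A 1, B 7, C 9.
At 18 seats: A 0, B 8, C 10.
A drops from 1 to 0.

A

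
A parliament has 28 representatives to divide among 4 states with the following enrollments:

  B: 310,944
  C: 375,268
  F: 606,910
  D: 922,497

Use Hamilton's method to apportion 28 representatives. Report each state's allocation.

Total 2215619; standard divisor 2215619/28 ≈ 79129.25.
Standard quotas: B 3.9296, C 4.7425, F 7.6699, D 11.6581.
Lower quotas: B 3, C 4, F 7, D 11 (sum 25, leaving 3 seats).
Remainders in descending order: B 0.9296, C 0.7425, F 0.6699, D 0.6581.
Largest remainders: B, C, F receive the extra seats.

B 4, C 5, F 8, D 11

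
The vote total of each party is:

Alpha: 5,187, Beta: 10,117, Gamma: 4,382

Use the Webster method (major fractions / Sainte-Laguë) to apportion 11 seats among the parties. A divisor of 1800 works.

With modified divisor 1800: modified quotas Alpha 2.882, Beta 5.621, Gamma 2.434.
Rounding to the nearest integer: Alpha 3, Beta 6, Gamma 2 (total 11).

Alpha: 3, Beta: 6, Gamma: 2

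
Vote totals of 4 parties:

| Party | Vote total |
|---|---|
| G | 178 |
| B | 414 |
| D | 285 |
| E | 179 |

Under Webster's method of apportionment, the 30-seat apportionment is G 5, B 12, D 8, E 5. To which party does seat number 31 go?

Priority for the next seat is population ÷ (current seats + 0.5).
Priorities: G 32.364, B 33.120, D 33.529, E 32.545.
Highest priority: D.

D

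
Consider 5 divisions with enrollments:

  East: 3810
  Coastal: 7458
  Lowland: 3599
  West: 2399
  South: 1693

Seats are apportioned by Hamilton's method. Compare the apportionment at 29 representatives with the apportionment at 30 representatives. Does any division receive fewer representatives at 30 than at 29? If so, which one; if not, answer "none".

South

At 29 seats: East 6, Coastal 11, Lowland 5, West 4, South 3.
At 30 seats: East 6, Coastal 12, Lowland 6, West 4, South 2.
South drops from 3 to 2.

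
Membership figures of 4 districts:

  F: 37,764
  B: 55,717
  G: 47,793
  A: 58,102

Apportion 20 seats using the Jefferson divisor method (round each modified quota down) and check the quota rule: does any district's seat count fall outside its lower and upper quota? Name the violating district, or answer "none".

Standard quotas: F 3.788, B 5.589, G 4.794, A 5.828.
Jefferson allocation: F 4, B 5, G 5, A 6.
Every allocation lies between the lower and upper quota.

none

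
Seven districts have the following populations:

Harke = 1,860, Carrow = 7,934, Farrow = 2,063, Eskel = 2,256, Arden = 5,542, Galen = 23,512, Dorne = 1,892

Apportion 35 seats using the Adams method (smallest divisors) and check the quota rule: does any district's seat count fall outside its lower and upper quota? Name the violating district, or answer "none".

Standard quotas: Harke 1.445, Carrow 6.163, Farrow 1.602, Eskel 1.752, Arden 4.305, Galen 18.263, Dorne 1.470.
Adams allocation: Harke 2, Carrow 6, Farrow 2, Eskel 2, Arden 4, Galen 17, Dorne 2.
Galen has quota 18.263 (lower 18, upper 19) but receives 17 — outside the quota interval.

Galen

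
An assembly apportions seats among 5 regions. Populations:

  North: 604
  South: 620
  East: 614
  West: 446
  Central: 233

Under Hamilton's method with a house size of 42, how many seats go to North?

The standard divisor is 2517/42 ≈ 59.929.
Standard quotas: North 10.079, South 10.346, East 10.246, West 7.442, Central 3.888.
Lower quotas: North 10, South 10, East 10, West 7, Central 3 (sum 40, leaving 2 seats).
Remainders in descending order: Central 0.888, West 0.442, South 0.346, East 0.246, North 0.079.
The surplus seats go to Central, West.
North receives 10.

10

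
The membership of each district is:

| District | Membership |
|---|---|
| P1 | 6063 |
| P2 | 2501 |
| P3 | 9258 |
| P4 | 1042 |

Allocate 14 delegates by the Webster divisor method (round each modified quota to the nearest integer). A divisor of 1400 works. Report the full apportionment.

P1=4, P2=2, P3=7, P4=1

With modified divisor 1400: modified quotas P1 4.331, P2 1.786, P3 6.613, P4 0.744.
Rounding to the nearest integer: P1 4, P2 2, P3 7, P4 1 (total 14).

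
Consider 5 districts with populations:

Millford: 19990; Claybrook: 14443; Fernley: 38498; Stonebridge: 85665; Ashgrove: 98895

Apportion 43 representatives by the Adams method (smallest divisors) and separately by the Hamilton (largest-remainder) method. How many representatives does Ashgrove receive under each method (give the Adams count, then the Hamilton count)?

Adams: Millford 4, Claybrook 3, Fernley 6, Stonebridge 14, Ashgrove 16.
Hamilton: Millford 3, Claybrook 2, Fernley 7, Stonebridge 14, Ashgrove 17.
Ashgrove gets 16 under Adams and 17 under Hamilton.

16 and 17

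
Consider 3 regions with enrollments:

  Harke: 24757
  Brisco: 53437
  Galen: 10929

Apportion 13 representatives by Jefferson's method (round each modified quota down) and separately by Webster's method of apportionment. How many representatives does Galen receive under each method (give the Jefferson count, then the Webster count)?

Jefferson: Harke 4, Brisco 8, Galen 1.
Webster: Harke 3, Brisco 8, Galen 2.
Galen gets 1 under Jefferson and 2 under Webster.

1 and 2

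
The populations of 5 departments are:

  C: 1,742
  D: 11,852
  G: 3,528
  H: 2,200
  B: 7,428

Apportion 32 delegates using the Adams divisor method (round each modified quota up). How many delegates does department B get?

Standard divisor 26750/32 ≈ 835.938; standard quotas: C 2.084, D 14.178, G 4.220, H 2.632, B 8.886.
Rounding up gives 3, 15, 5, 3, 9 = 35 seats, so the divisor must be adjusted.
With modified divisor 900: modified quotas C 1.936, D 13.169, G 3.920, H 2.444, B 8.253.
Rounding up: C 2, D 14, G 4, H 3, B 9 (total 32).
B receives 9.

9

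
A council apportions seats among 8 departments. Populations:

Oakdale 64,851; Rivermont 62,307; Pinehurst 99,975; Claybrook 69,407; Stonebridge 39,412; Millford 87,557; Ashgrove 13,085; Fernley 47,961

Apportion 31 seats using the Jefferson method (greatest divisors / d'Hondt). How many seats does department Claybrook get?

5

Standard divisor 484555/31 ≈ 15630.806; standard quotas: Oakdale 4.149, Rivermont 3.986, Pinehurst 6.396, Claybrook 4.440, Stonebridge 2.521, Millford 5.602, Ashgrove 0.837, Fernley 3.068.
Rounding down gives 4, 3, 6, 4, 2, 5, 0, 3 = 27 seats, so the divisor must be adjusted.
With modified divisor 13500: modified quotas Oakdale 4.804, Rivermont 4.615, Pinehurst 7.406, Claybrook 5.141, Stonebridge 2.919, Millford 6.486, Ashgrove 0.969, Fernley 3.553.
Rounding down: Oakdale 4, Rivermont 4, Pinehurst 7, Claybrook 5, Stonebridge 2, Millford 6, Ashgrove 0, Fernley 3 (total 31).
Claybrook receives 5.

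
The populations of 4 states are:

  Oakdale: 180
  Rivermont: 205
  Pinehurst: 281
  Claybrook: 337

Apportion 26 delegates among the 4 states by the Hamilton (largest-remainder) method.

Standard divisor: 1003 ÷ 26 ≈ 38.577.
Standard quotas: Oakdale 4.666, Rivermont 5.314, Pinehurst 7.284, Claybrook 8.736.
Lower quotas: Oakdale 4, Rivermont 5, Pinehurst 7, Claybrook 8 (sum 24, leaving 2 seats).
Remainders in descending order: Claybrook 0.736, Oakdale 0.666, Rivermont 0.314, Pinehurst 0.284.
Largest remainders: Claybrook, Oakdale receive the extra seats.

Oakdale 5; Rivermont 5; Pinehurst 7; Claybrook 9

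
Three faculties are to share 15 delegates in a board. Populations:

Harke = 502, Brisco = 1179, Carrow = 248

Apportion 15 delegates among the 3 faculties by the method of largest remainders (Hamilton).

Standard divisor: 1929 ÷ 15 ≈ 128.6.
Standard quotas: Harke 3.904, Brisco 9.168, Carrow 1.928.
Lower quotas: Harke 3, Brisco 9, Carrow 1 (sum 13, leaving 2 seats).
Remainders in descending order: Carrow 0.928, Harke 0.904, Brisco 0.168.
The surplus seats go to Carrow, Harke.

Harke 4; Brisco 9; Carrow 2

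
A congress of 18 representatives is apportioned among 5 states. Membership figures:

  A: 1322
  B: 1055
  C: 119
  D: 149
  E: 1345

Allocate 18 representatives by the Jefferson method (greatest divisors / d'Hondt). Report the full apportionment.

Standard divisor 3990/18 ≈ 221.667; standard quotas: A 5.964, B 4.759, C 0.537, D 0.672, E 6.068.
Rounding down gives 5, 4, 0, 0, 6 = 15 seats, so the divisor must be adjusted.
With modified divisor 190: modified quotas A 6.958, B 5.553, C 0.626, D 0.784, E 7.079.
Rounding down: A 6, B 5, C 0, D 0, E 7 (total 18).

A: 6, B: 5, C: 0, D: 0, E: 7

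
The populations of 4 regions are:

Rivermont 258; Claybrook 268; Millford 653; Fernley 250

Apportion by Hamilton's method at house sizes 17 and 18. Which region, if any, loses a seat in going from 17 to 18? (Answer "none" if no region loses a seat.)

none

At 17 seats: Rivermont 3, Claybrook 3, Millford 8, Fernley 3.
At 18 seats: Rivermont 3, Claybrook 4, Millford 8, Fernley 3.
No region's allocation decreased.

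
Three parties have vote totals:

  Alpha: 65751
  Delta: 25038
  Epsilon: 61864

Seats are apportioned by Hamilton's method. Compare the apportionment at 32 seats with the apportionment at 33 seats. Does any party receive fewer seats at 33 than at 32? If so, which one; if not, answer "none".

At 32 seats: Alpha 14, Delta 5, Epsilon 13.
At 33 seats: Alpha 14, Delta 6, Epsilon 13.
No party's allocation decreased.

none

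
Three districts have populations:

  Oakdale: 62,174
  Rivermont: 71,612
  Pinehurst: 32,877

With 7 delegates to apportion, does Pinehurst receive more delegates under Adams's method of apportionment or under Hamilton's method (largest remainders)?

Adams: Oakdale 2, Rivermont 3, Pinehurst 2.
Hamilton: Oakdale 3, Rivermont 3, Pinehurst 1.
Pinehurst gets 2 under Adams and 1 under Hamilton.

Adams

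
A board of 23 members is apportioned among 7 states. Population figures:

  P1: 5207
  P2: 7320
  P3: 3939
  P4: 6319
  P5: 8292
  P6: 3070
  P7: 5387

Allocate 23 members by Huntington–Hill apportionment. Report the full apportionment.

With divisor 1730: modified quotas P1 3.010, P2 4.231, P3 2.277, P4 3.653, P5 4.793, P6 1.775, P7 3.114.
Geometric-mean thresholds: P1 √(3·4)=3.464, P2 √(4·5)=4.472, P3 √(2·3)=2.449, P4 √(3·4)=3.464, P5 √(4·5)=4.472, P6 √(1·2)=1.414, P7 √(3·4)=3.464.
Each quota rounded against its threshold gives P1 3, P2 4, P3 2, P4 4, P5 5, P6 2, P7 3 (total 23).

P1: 3, P2: 4, P3: 2, P4: 4, P5: 5, P6: 2, P7: 3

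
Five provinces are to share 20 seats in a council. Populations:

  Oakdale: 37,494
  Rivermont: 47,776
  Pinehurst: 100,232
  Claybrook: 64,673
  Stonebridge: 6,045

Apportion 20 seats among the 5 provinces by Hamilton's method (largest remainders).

Oakdale=3, Rivermont=4, Pinehurst=8, Claybrook=5, Stonebridge=0

Standard divisor: 256220 ÷ 20 = 12811.
Standard quotas: Oakdale 2.9267, Rivermont 3.7293, Pinehurst 7.8239, Claybrook 5.0482, Stonebridge 0.4719.
Lower quotas: Oakdale 2, Rivermont 3, Pinehurst 7, Claybrook 5, Stonebridge 0 (sum 17, leaving 3 seats).
Remainders in descending order: Oakdale 0.9267, Pinehurst 0.8239, Rivermont 0.7293, Stonebridge 0.4719, Claybrook 0.0482.
The surplus seats go to Oakdale, Pinehurst, Rivermont.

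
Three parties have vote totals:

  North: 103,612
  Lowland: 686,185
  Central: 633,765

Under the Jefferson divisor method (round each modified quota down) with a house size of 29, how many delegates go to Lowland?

14

Standard divisor 1423562/29 ≈ 49088.345; standard quotas: North 2.111, Lowland 13.979, Central 12.911.
Rounding down gives 2, 13, 12 = 27 seats, so the divisor must be adjusted.
With modified divisor 47200: modified quotas North 2.195, Lowland 14.538, Central 13.427.
Rounding down: North 2, Lowland 14, Central 13 (total 29).
Lowland receives 14.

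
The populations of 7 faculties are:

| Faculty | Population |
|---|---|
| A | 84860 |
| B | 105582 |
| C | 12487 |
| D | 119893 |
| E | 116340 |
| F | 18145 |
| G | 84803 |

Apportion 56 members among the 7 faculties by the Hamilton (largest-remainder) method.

A 9, B 11, C 1, D 12, E 12, F 2, G 9

Standard divisor: 542110 ÷ 56 ≈ 9680.536.
Standard quotas: A 8.7660, B 10.9066, C 1.2899, D 12.3850, E 12.0179, F 1.8744, G 8.7602.
Lower quotas: A 8, B 10, C 1, D 12, E 12, F 1, G 8 (sum 52, leaving 4 seats).
Remainders in descending order: B 0.9066, F 0.8744, A 0.7660, G 0.7602, D 0.3850, C 0.2899, E 0.0179.
Largest remainders: B, F, A, G receive the extra seats.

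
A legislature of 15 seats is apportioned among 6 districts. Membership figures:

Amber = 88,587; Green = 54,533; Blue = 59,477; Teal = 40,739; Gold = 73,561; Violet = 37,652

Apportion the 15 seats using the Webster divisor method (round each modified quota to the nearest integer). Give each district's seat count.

Amber: 4; Green: 2; Blue: 2; Teal: 2; Gold: 3; Violet: 2

Standard divisor 354549/15 ≈ 23636.6; standard quotas: Amber 3.748, Green 2.307, Blue 2.516, Teal 1.724, Gold 3.112, Violet 1.593.
Rounding to the nearest integer gives 4, 2, 3, 2, 3, 2 = 16 seats, so the divisor must be adjusted.
With modified divisor 24400: modified quotas Amber 3.631, Green 2.235, Blue 2.438, Teal 1.670, Gold 3.015, Violet 1.543.
Rounding to the nearest integer: Amber 4, Green 2, Blue 2, Teal 2, Gold 3, Violet 2 (total 15).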